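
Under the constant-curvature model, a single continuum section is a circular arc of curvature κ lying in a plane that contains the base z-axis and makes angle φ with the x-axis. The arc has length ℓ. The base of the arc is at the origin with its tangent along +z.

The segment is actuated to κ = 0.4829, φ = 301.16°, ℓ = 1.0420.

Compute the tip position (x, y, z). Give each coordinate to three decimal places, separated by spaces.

θ = κ·ℓ = 0.4829 × 1.0420 = 0.50318 rad
ρ = (1 − cos θ)/κ = (1 − 0.87605)/0.4829 = 0.25667
z = sin θ / κ = 0.48222/0.4829 = 0.99858
x = ρ cos φ = 0.25667 × cos(301.16°) = 0.13281
y = ρ sin φ = 0.25667 × sin(301.16°) = -0.21964

0.133 -0.220 0.999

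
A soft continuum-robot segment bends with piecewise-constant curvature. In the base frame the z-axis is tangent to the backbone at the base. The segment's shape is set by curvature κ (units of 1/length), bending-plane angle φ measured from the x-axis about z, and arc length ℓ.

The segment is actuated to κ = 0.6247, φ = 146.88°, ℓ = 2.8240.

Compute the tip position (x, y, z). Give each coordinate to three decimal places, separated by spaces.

θ = κ·ℓ = 0.6247 × 2.8240 = 1.76415 rad
ρ = (1 − cos θ)/κ = (1 − -0.19215)/0.6247 = 1.90836
z = sin θ / κ = 0.98136/0.6247 = 1.57094
x = ρ cos φ = 1.90836 × cos(146.88°) = -1.59831
y = ρ sin φ = 1.90836 × sin(146.88°) = 1.04272

-1.598 1.043 1.571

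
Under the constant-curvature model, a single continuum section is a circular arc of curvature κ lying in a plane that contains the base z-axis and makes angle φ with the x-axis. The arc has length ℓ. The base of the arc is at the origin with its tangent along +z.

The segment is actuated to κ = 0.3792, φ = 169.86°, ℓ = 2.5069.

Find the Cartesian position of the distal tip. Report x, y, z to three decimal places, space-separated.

θ = κ·ℓ = 0.3792 × 2.5069 = 0.95062 rad
ρ = (1 − cos θ)/κ = (1 − 0.58118)/0.3792 = 1.10448
z = sin θ / κ = 0.81377/0.3792 = 2.14603
x = ρ cos φ = 1.10448 × cos(169.86°) = -1.08723
y = ρ sin φ = 1.10448 × sin(169.86°) = 0.19445

-1.087 0.194 2.146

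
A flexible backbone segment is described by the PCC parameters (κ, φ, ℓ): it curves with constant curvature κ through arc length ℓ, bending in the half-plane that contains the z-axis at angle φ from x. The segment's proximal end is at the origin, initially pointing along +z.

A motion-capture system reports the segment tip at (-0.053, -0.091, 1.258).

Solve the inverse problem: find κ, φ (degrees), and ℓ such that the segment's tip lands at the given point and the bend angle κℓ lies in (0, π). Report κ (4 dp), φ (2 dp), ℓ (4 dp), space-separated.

0.1322 239.78 1.2639

ρ = √(x²+y²) = √(-0.053² + -0.091²) = 0.10531
φ = atan2(y, x) mod 360° = atan2(-0.091, -0.053) = 239.7827°
|p|² = ρ² + z² = 0.10531² + 1.258² = 1.59365
κ = 2ρ / |p|² = 2×0.10531 / 1.59365 = 0.13216
θ = 2·atan2(ρ, z) = 2·atan2(0.10531, 1.258) = 0.16703 rad
ℓ = θ/κ = 0.16703/0.13216 = 1.26387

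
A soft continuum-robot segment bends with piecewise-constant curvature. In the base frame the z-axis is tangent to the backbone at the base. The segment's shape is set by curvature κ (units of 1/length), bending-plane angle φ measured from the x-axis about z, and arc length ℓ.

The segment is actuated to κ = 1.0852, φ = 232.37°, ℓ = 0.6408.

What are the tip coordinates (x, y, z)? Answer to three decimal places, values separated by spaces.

-0.131 -0.169 0.590

θ = κ·ℓ = 1.0852 × 0.6408 = 0.69540 rad
ρ = (1 − cos θ)/κ = (1 − 0.76780)/1.0852 = 0.21397
z = sin θ / κ = 0.64069/1.0852 = 0.59039
x = ρ cos φ = 0.21397 × cos(232.37°) = -0.13064
y = ρ sin φ = 0.21397 × sin(232.37°) = -0.16946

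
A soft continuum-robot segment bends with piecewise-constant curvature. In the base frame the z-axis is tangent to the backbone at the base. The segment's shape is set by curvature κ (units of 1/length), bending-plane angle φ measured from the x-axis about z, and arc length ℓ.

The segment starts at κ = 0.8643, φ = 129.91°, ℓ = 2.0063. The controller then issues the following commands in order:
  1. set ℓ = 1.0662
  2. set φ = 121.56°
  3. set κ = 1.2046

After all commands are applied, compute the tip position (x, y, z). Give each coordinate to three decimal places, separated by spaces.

-0.312 0.507 0.796

initial: κ=0.8643, φ=129.91°, ℓ=2.0063
cmd 1: set ℓ=1.0662 → (κ,φ,ℓ)=(0.8643,129.91°,1.0662) → tip=(-0.2935,0.3509,0.9216)
cmd 2: set φ=121.56° → (κ,φ,ℓ)=(0.8643,121.56°,1.0662) → tip=(-0.2394,0.3898,0.9216)
cmd 3: set κ=1.2046 → (κ,φ,ℓ)=(1.2046,121.56°,1.0662) → tip=(-0.3117,0.5075,0.7963)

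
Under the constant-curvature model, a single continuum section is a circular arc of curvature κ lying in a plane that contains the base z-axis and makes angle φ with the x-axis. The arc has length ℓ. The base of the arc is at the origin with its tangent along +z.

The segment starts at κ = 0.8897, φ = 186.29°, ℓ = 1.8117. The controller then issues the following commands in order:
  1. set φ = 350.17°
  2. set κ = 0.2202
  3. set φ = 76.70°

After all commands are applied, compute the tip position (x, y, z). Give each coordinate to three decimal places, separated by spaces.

0.082 0.347 1.764

initial: κ=0.8897, φ=186.29°, ℓ=1.8117
cmd 1: set φ=350.17° → (κ,φ,ℓ)=(0.8897,350.17°,1.8117) → tip=(1.1529,-0.1998,1.1230)
cmd 2: set κ=0.2202 → (κ,φ,ℓ)=(0.2202,350.17°,1.8117) → tip=(0.3514,-0.0609,1.7640)
cmd 3: set φ=76.70° → (κ,φ,ℓ)=(0.2202,76.70°,1.8117) → tip=(0.0820,0.3470,1.7640)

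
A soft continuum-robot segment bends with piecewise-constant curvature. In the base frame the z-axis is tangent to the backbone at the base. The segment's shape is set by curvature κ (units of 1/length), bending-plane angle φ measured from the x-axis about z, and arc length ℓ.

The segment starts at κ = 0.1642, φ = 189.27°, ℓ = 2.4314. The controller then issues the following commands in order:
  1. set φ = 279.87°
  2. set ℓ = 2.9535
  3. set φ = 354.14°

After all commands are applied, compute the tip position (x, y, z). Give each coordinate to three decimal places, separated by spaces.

initial: κ=0.1642, φ=189.27°, ℓ=2.4314
cmd 1: set φ=279.87° → (κ,φ,ℓ)=(0.1642,279.87°,2.4314) → tip=(0.0821,-0.4718,2.3673)
cmd 2: set ℓ=2.9535 → (κ,φ,ℓ)=(0.1642,279.87°,2.9535) → tip=(0.1204,-0.6919,2.8391)
cmd 3: set φ=354.14° → (κ,φ,ℓ)=(0.1642,354.14°,2.9535) → tip=(0.6986,-0.0717,2.8391)

0.699 -0.072 2.839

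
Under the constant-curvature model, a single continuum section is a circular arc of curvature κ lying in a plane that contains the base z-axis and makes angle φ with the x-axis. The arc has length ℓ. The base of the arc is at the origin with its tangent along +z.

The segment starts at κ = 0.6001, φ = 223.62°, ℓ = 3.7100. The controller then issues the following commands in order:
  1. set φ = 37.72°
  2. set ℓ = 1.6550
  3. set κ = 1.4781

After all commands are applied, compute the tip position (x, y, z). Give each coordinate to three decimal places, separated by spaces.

0.946 0.732 0.433

initial: κ=0.6001, φ=223.62°, ℓ=3.7100
cmd 1: set φ=37.72° → (κ,φ,ℓ)=(0.6001,37.72°,3.7100) → tip=(2.1217,1.6410,1.3209)
cmd 2: set ℓ=1.6550 → (κ,φ,ℓ)=(0.6001,37.72°,1.6550) → tip=(0.5984,0.4628,1.3960)
cmd 3: set κ=1.4781 → (κ,φ,ℓ)=(1.4781,37.72°,1.6550) → tip=(0.9461,0.7317,0.4334)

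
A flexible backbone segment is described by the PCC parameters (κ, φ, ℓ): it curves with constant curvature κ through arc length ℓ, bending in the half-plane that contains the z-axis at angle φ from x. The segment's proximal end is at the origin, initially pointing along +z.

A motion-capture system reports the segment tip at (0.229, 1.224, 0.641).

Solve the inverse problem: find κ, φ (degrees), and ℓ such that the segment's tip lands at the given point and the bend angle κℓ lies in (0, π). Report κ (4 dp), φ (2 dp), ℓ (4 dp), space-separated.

1.2697 79.40 1.7255

ρ = √(x²+y²) = √(0.229² + 1.224²) = 1.24524
φ = atan2(y, x) mod 360° = atan2(1.224, 0.229) = 79.4030°
|p|² = ρ² + z² = 1.24524² + 0.641² = 1.96150
κ = 2ρ / |p|² = 2×1.24524 / 1.96150 = 1.26968
θ = 2·atan2(ρ, z) = 2·atan2(1.24524, 0.641) = 2.19082 rad
ℓ = θ/κ = 2.19082/1.26968 = 1.72549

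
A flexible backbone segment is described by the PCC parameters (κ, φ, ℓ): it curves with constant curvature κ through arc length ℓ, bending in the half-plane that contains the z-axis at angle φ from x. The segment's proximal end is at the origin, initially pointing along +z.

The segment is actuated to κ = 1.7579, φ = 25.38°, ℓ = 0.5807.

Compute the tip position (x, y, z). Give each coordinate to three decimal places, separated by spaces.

0.245 0.116 0.485

θ = κ·ℓ = 1.7579 × 0.5807 = 1.02081 rad
ρ = (1 − cos θ)/κ = (1 − 0.52267)/1.7579 = 0.27153
z = sin θ / κ = 0.85253/1.7579 = 0.48497
x = ρ cos φ = 0.27153 × cos(25.38°) = 0.24533
y = ρ sin φ = 0.27153 × sin(25.38°) = 0.11638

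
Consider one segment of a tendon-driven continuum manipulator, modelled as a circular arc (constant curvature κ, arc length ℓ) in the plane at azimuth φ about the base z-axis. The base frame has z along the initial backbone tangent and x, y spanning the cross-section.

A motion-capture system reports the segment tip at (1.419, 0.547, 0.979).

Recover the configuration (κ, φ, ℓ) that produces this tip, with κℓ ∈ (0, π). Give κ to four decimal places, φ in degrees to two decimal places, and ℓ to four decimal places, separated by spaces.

0.9298 21.08 2.1485

ρ = √(x²+y²) = √(1.419² + 0.547²) = 1.52078
φ = atan2(y, x) mod 360° = atan2(0.547, 1.419) = 21.0808°
|p|² = ρ² + z² = 1.52078² + 0.979² = 3.27121
κ = 2ρ / |p|² = 2×1.52078 / 3.27121 = 0.92980
θ = 2·atan2(ρ, z) = 2·atan2(1.52078, 0.979) = 1.99766 rad
ℓ = θ/κ = 1.99766/0.92980 = 2.14849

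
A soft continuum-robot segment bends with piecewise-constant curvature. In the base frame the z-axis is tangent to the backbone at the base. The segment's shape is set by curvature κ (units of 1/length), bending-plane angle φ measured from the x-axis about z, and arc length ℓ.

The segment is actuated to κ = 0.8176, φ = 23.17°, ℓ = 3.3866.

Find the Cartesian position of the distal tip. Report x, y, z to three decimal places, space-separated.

2.172 0.929 0.445

θ = κ·ℓ = 0.8176 × 3.3866 = 2.76888 rad
ρ = (1 − cos θ)/κ = (1 − -0.93134)/0.8176 = 2.36221
z = sin θ / κ = 0.36414/0.8176 = 0.44538
x = ρ cos φ = 2.36221 × cos(23.17°) = 2.17168
y = ρ sin φ = 2.36221 × sin(23.17°) = 0.92944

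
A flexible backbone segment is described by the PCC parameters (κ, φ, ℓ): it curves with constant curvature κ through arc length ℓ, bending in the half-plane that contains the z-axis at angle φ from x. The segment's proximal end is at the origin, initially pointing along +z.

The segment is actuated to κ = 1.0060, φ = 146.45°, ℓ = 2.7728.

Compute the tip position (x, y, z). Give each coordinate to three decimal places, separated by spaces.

-1.606 1.065 0.343

θ = κ·ℓ = 1.0060 × 2.7728 = 2.78944 rad
ρ = (1 − cos θ)/κ = (1 − -0.93863)/1.0060 = 1.92707
z = sin θ / κ = 0.34492/1.0060 = 0.34286
x = ρ cos φ = 1.92707 × cos(146.45°) = -1.60603
y = ρ sin φ = 1.92707 × sin(146.45°) = 1.06502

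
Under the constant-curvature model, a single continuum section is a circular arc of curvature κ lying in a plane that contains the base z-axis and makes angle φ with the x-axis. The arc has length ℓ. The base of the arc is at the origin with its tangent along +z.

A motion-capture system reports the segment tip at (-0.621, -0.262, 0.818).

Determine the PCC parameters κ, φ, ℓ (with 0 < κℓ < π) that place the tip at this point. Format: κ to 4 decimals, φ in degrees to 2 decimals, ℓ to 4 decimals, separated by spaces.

ρ = √(x²+y²) = √(-0.621² + -0.262²) = 0.67401
φ = atan2(y, x) mod 360° = atan2(-0.262, -0.621) = 202.8749°
|p|² = ρ² + z² = 0.67401² + 0.818² = 1.12341
κ = 2ρ / |p|² = 2×0.67401 / 1.12341 = 1.19993
θ = 2·atan2(ρ, z) = 2·atan2(0.67401, 0.818) = 1.37837 rad
ℓ = θ/κ = 1.37837/1.19993 = 1.14871

1.1999 202.87 1.1487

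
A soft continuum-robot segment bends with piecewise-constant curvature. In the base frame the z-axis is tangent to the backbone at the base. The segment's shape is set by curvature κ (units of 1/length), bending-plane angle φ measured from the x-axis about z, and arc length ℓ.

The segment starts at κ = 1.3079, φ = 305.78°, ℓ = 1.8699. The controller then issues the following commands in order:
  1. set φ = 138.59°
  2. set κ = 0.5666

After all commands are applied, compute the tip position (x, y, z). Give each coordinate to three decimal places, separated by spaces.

-0.676 0.596 1.539

initial: κ=1.3079, φ=305.78°, ℓ=1.8699
cmd 1: set φ=138.59° → (κ,φ,ℓ)=(1.3079,138.59°,1.8699) → tip=(-1.0135,0.8938,0.4902)
cmd 2: set κ=0.5666 → (κ,φ,ℓ)=(0.5666,138.59°,1.8699) → tip=(-0.6760,0.5962,1.5392)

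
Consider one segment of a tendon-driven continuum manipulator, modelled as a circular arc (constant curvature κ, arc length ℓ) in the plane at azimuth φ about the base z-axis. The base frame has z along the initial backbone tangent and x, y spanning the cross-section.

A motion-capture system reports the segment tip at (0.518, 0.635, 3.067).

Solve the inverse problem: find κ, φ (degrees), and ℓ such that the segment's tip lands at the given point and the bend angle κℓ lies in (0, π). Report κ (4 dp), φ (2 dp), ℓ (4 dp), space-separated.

0.1626 50.79 3.2110

ρ = √(x²+y²) = √(0.518² + 0.635²) = 0.81948
φ = atan2(y, x) mod 360° = atan2(0.635, 0.518) = 50.7942°
|p|² = ρ² + z² = 0.81948² + 3.067² = 10.07804
κ = 2ρ / |p|² = 2×0.81948 / 10.07804 = 0.16263
θ = 2·atan2(ρ, z) = 2·atan2(0.81948, 3.067) = 0.52219 rad
ℓ = θ/κ = 0.52219/0.16263 = 3.21095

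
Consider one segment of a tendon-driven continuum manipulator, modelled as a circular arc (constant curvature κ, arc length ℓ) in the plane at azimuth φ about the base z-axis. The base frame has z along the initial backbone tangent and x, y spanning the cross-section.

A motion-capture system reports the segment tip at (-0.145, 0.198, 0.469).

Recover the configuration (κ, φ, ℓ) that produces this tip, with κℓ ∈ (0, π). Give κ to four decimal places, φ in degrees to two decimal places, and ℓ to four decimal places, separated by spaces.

ρ = √(x²+y²) = √(-0.145² + 0.198²) = 0.24542
φ = atan2(y, x) mod 360° = atan2(0.198, -0.145) = 126.2162°
|p|² = ρ² + z² = 0.24542² + 0.469² = 0.28019
κ = 2ρ / |p|² = 2×0.24542 / 0.28019 = 1.75178
θ = 2·atan2(ρ, z) = 2·atan2(0.24542, 0.469) = 0.96419 rad
ℓ = θ/κ = 0.96419/1.75178 = 0.55040

1.7518 126.22 0.5504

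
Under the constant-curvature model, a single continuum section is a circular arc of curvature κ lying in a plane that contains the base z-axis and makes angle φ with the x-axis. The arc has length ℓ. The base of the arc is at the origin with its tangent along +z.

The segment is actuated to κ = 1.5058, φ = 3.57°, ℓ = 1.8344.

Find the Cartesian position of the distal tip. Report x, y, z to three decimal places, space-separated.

θ = κ·ℓ = 1.5058 × 1.8344 = 2.76224 rad
ρ = (1 − cos θ)/κ = (1 − -0.92890)/1.5058 = 1.28098
z = sin θ / κ = 0.37032/1.5058 = 0.24593
x = ρ cos φ = 1.28098 × cos(3.57°) = 1.27850
y = ρ sin φ = 1.28098 × sin(3.57°) = 0.07976

1.278 0.080 0.246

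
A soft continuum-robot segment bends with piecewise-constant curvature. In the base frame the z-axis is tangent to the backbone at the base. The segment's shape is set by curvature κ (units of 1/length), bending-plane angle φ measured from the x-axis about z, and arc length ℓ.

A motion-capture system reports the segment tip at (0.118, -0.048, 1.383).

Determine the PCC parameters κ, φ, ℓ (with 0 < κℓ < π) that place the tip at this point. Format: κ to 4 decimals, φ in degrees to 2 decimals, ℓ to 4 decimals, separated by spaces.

ρ = √(x²+y²) = √(0.118² + -0.048²) = 0.12739
φ = atan2(y, x) mod 360° = atan2(-0.048, 0.118) = 337.8645°
|p|² = ρ² + z² = 0.12739² + 1.383² = 1.92892
κ = 2ρ / |p|² = 2×0.12739 / 1.92892 = 0.13208
θ = 2·atan2(ρ, z) = 2·atan2(0.12739, 1.383) = 0.18370 rad
ℓ = θ/κ = 0.18370/0.13208 = 1.39081

0.1321 337.86 1.3908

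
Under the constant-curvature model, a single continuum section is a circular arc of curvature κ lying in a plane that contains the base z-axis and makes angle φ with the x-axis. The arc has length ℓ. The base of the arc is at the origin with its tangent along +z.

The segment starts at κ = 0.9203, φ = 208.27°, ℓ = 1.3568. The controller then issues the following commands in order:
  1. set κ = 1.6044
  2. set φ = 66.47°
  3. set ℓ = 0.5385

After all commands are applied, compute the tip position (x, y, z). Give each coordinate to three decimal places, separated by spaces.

0.087 0.200 0.474

initial: κ=0.9203, φ=208.27°, ℓ=1.3568
cmd 1: set κ=1.6044 → (κ,φ,ℓ)=(1.6044,208.27°,1.3568) → tip=(-0.8616,-0.4634,0.5123)
cmd 2: set φ=66.47° → (κ,φ,ℓ)=(1.6044,66.47°,1.3568) → tip=(0.3906,0.8970,0.5123)
cmd 3: set ℓ=0.5385 → (κ,φ,ℓ)=(1.6044,66.47°,0.5385) → tip=(0.0872,0.2003,0.4740)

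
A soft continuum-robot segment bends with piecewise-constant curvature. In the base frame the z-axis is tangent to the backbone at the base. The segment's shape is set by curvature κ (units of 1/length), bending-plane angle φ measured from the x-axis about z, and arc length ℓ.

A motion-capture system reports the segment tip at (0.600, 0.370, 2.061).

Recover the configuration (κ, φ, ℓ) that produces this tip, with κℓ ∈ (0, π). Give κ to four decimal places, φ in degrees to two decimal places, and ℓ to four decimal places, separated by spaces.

ρ = √(x²+y²) = √(0.600² + 0.370²) = 0.70491
φ = atan2(y, x) mod 360° = atan2(0.370, 0.600) = 31.6608°
|p|² = ρ² + z² = 0.70491² + 2.061² = 4.74462
κ = 2ρ / |p|² = 2×0.70491 / 4.74462 = 0.29714
θ = 2·atan2(ρ, z) = 2·atan2(0.70491, 2.061) = 0.65910 rad
ℓ = θ/κ = 0.65910/0.29714 = 2.21815

0.2971 31.66 2.2181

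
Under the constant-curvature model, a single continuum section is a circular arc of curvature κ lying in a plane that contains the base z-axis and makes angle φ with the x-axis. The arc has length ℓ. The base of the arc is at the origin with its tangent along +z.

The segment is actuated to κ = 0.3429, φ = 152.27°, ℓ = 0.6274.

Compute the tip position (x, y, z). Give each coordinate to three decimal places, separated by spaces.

-0.060 0.031 0.623

θ = κ·ℓ = 0.3429 × 0.6274 = 0.21514 rad
ρ = (1 − cos θ)/κ = (1 − 0.97695)/0.3429 = 0.06723
z = sin θ / κ = 0.21348/0.3429 = 0.62257
x = ρ cos φ = 0.06723 × cos(152.27°) = -0.05951
y = ρ sin φ = 0.06723 × sin(152.27°) = 0.03128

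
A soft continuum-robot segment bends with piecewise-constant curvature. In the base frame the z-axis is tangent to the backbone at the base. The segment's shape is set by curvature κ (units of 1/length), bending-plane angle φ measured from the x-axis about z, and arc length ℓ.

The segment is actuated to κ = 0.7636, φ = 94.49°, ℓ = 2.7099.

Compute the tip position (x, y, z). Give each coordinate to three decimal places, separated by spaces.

θ = κ·ℓ = 0.7636 × 2.7099 = 2.06928 rad
ρ = (1 − cos θ)/κ = (1 − -0.47809)/0.7636 = 1.93569
z = sin θ / κ = 0.87831/0.7636 = 1.15022
x = ρ cos φ = 1.93569 × cos(94.49°) = -0.15154
y = ρ sin φ = 1.93569 × sin(94.49°) = 1.92975

-0.152 1.930 1.150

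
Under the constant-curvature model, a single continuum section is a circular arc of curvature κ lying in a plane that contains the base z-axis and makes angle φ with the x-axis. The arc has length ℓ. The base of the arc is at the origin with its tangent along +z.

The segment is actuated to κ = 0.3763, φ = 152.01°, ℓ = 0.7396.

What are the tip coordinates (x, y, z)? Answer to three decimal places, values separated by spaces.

-0.090 0.048 0.730

θ = κ·ℓ = 0.3763 × 0.7396 = 0.27831 rad
ρ = (1 − cos θ)/κ = (1 − 0.96152)/0.3763 = 0.10226
z = sin θ / κ = 0.27473/0.3763 = 0.73009
x = ρ cos φ = 0.10226 × cos(152.01°) = -0.09030
y = ρ sin φ = 0.10226 × sin(152.01°) = 0.04799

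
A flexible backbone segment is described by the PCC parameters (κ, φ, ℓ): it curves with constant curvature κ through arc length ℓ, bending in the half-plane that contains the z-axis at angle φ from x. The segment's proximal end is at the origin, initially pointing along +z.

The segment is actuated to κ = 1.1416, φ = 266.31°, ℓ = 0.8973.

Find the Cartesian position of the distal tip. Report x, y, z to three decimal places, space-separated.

-0.027 -0.420 0.748

θ = κ·ℓ = 1.1416 × 0.8973 = 1.02436 rad
ρ = (1 − cos θ)/κ = (1 − 0.51965)/1.1416 = 0.42077
z = sin θ / κ = 0.85438/1.1416 = 0.74841
x = ρ cos φ = 0.42077 × cos(266.31°) = -0.02708
y = ρ sin φ = 0.42077 × sin(266.31°) = -0.41990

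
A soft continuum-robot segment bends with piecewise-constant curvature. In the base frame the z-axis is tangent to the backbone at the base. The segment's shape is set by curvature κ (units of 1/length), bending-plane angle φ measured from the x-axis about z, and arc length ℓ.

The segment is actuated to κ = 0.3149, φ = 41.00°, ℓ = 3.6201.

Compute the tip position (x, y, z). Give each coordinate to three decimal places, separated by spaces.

θ = κ·ℓ = 0.3149 × 3.6201 = 1.13997 rad
ρ = (1 − cos θ)/κ = (1 − 0.41762)/0.3149 = 1.84941
z = sin θ / κ = 0.90862/0.3149 = 2.88543
x = ρ cos φ = 1.84941 × cos(41.00°) = 1.39576
y = ρ sin φ = 1.84941 × sin(41.00°) = 1.21332

1.396 1.213 2.885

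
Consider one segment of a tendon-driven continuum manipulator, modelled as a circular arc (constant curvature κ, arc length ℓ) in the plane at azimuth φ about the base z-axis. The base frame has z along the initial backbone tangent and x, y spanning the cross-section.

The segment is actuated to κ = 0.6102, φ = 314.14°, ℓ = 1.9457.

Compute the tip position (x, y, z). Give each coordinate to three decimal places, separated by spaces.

θ = κ·ℓ = 0.6102 × 1.9457 = 1.18727 rad
ρ = (1 − cos θ)/κ = (1 − 0.37420)/0.6102 = 1.02557
z = sin θ / κ = 0.92735/0.6102 = 1.51975
x = ρ cos φ = 1.02557 × cos(314.14°) = 0.71422
y = ρ sin φ = 1.02557 × sin(314.14°) = -0.73599

0.714 -0.736 1.520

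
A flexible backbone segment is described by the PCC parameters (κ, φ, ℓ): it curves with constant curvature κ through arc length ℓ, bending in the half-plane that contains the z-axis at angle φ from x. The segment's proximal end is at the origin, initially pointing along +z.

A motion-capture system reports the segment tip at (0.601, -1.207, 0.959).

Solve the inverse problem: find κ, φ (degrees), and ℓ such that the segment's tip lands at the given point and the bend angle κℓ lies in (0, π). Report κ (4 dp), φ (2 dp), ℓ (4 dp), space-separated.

ρ = √(x²+y²) = √(0.601² + -1.207²) = 1.34835
φ = atan2(y, x) mod 360° = atan2(-1.207, 0.601) = 296.4700°
|p|² = ρ² + z² = 1.34835² + 0.959² = 2.73773
κ = 2ρ / |p|² = 2×1.34835 / 2.73773 = 0.98501
θ = 2·atan2(ρ, z) = 2·atan2(1.34835, 0.959) = 1.90513 rad
ℓ = θ/κ = 1.90513/0.98501 = 1.93412

0.9850 296.47 1.9341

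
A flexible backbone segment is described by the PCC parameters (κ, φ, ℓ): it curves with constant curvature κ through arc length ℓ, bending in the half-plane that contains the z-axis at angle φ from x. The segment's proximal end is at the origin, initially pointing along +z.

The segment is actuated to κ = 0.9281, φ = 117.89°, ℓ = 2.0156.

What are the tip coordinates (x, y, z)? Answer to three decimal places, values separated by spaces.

θ = κ·ℓ = 0.9281 × 2.0156 = 1.87068 rad
ρ = (1 − cos θ)/κ = (1 − -0.29541)/0.9281 = 1.39576
z = sin θ / κ = 0.95537/0.9281 = 1.02938
x = ρ cos φ = 1.39576 × cos(117.89°) = -0.65290
y = ρ sin φ = 1.39576 × sin(117.89°) = 1.23364

-0.653 1.234 1.029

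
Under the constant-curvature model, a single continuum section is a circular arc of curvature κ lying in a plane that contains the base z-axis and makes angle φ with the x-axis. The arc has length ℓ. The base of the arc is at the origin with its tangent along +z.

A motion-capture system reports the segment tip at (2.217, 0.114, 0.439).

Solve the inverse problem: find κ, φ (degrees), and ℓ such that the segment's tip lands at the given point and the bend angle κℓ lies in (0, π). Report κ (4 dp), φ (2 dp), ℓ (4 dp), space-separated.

ρ = √(x²+y²) = √(2.217² + 0.114²) = 2.21993
φ = atan2(y, x) mod 360° = atan2(0.114, 2.217) = 2.9436°
|p|² = ρ² + z² = 2.21993² + 0.439² = 5.12081
κ = 2ρ / |p|² = 2×2.21993 / 5.12081 = 0.86702
θ = 2·atan2(ρ, z) = 2·atan2(2.21993, 0.439) = 2.75112 rad
ℓ = θ/κ = 2.75112/0.86702 = 3.17307

0.8670 2.94 3.1731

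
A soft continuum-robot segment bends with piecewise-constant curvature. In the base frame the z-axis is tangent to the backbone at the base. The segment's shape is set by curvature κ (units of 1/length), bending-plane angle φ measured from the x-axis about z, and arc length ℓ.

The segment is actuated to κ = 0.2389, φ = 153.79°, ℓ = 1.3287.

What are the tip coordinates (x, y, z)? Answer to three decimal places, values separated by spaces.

θ = κ·ℓ = 0.2389 × 1.3287 = 0.31743 rad
ρ = (1 − cos θ)/κ = (1 − 0.95004)/0.2389 = 0.20912
z = sin θ / κ = 0.31212/0.2389 = 1.30650
x = ρ cos φ = 0.20912 × cos(153.79°) = -0.18762
y = ρ sin φ = 0.20912 × sin(153.79°) = 0.09236

-0.188 0.092 1.306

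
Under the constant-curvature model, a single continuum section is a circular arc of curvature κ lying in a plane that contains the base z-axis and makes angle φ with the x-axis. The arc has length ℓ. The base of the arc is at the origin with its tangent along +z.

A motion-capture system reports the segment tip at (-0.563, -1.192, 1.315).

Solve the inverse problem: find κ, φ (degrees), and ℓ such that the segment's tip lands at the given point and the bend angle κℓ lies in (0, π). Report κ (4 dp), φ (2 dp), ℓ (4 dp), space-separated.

0.7605 244.72 2.0689

ρ = √(x²+y²) = √(-0.563² + -1.192²) = 1.31827
φ = atan2(y, x) mod 360° = atan2(-1.192, -0.563) = 244.7179°
|p|² = ρ² + z² = 1.31827² + 1.315² = 3.46706
κ = 2ρ / |p|² = 2×1.31827 / 3.46706 = 0.76045
θ = 2·atan2(ρ, z) = 2·atan2(1.31827, 1.315) = 1.57328 rad
ℓ = θ/κ = 1.57328/0.76045 = 2.06887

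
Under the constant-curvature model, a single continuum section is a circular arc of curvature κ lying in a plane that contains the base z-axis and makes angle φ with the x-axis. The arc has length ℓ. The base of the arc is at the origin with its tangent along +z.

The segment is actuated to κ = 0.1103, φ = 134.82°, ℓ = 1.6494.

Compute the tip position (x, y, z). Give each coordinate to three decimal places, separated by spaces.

-0.105 0.106 1.640

θ = κ·ℓ = 0.1103 × 1.6494 = 0.18193 rad
ρ = (1 − cos θ)/κ = (1 − 0.98350)/0.1103 = 0.14962
z = sin θ / κ = 0.18093/0.1103 = 1.64032
x = ρ cos φ = 0.14962 × cos(134.82°) = -0.10547
y = ρ sin φ = 0.14962 × sin(134.82°) = 0.10613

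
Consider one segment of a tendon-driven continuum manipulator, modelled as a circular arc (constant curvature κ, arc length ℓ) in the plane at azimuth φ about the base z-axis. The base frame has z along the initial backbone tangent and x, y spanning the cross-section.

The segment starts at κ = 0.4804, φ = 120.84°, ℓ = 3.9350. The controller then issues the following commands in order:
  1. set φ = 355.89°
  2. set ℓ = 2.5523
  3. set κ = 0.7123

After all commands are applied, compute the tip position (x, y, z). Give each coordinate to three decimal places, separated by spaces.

initial: κ=0.4804, φ=120.84°, ℓ=3.9350
cmd 1: set φ=355.89° → (κ,φ,ℓ)=(0.4804,355.89°,3.9350) → tip=(2.7285,-0.1961,1.9762)
cmd 2: set ℓ=2.5523 → (κ,φ,ℓ)=(0.4804,355.89°,2.5523) → tip=(1.3747,-0.0988,1.9592)
cmd 3: set κ=0.7123 → (κ,φ,ℓ)=(0.7123,355.89°,2.5523) → tip=(1.7429,-0.1252,1.3612)

1.743 -0.125 1.361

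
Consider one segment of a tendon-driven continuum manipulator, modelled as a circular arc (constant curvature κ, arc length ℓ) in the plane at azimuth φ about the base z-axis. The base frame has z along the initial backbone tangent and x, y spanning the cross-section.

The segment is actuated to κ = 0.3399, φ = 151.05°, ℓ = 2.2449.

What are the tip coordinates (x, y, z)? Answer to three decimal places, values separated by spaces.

-0.714 0.395 2.033

θ = κ·ℓ = 0.3399 × 2.2449 = 0.76304 rad
ρ = (1 − cos θ)/κ = (1 − 0.72274)/0.3399 = 0.81572
z = sin θ / κ = 0.69112/0.3399 = 2.03331
x = ρ cos φ = 0.81572 × cos(151.05°) = -0.71379
y = ρ sin φ = 0.81572 × sin(151.05°) = 0.39485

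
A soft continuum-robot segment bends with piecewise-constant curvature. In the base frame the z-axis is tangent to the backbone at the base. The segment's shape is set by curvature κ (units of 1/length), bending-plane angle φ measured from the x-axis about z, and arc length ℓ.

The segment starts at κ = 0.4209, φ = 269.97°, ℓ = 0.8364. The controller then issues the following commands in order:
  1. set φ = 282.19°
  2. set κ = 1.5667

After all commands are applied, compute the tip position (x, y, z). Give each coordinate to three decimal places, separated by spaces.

initial: κ=0.4209, φ=269.97°, ℓ=0.8364
cmd 1: set φ=282.19° → (κ,φ,ℓ)=(0.4209,282.19°,0.8364) → tip=(0.0308,-0.1424,0.8192)
cmd 2: set κ=1.5667 → (κ,φ,ℓ)=(1.5667,282.19°,0.8364) → tip=(0.1001,-0.4633,0.6168)

0.100 -0.463 0.617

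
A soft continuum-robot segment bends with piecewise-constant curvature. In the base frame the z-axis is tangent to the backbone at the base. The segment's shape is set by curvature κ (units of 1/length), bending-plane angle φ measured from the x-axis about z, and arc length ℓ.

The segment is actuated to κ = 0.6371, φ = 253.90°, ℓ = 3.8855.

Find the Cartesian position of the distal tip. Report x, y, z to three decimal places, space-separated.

θ = κ·ℓ = 0.6371 × 3.8855 = 2.47545 rad
ρ = (1 − cos θ)/κ = (1 − -0.78621)/0.6371 = 2.80366
z = sin θ / κ = 0.61796/0.6371 = 0.96995
x = ρ cos φ = 2.80366 × cos(253.90°) = -0.77750
y = ρ sin φ = 2.80366 × sin(253.90°) = -2.69370

-0.777 -2.694 0.970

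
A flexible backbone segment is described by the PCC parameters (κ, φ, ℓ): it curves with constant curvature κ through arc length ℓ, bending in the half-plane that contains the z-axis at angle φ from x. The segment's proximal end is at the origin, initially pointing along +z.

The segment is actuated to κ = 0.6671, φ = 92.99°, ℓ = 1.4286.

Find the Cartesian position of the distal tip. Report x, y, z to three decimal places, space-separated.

θ = κ·ℓ = 0.6671 × 1.4286 = 0.95302 rad
ρ = (1 − cos θ)/κ = (1 − 0.57922)/0.6671 = 0.63075
z = sin θ / κ = 0.81517/0.6671 = 1.22196
x = ρ cos φ = 0.63075 × cos(92.99°) = -0.03290
y = ρ sin φ = 0.63075 × sin(92.99°) = 0.62989

-0.033 0.630 1.222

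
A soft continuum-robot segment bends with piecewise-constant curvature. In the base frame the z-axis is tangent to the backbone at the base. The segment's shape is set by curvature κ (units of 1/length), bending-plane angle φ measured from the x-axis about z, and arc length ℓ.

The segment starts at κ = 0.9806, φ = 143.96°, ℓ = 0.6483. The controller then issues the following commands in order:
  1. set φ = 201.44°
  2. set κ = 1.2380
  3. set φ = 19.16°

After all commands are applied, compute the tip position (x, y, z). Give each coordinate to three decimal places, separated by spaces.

0.233 0.081 0.581

initial: κ=0.9806, φ=143.96°, ℓ=0.6483
cmd 1: set φ=201.44° → (κ,φ,ℓ)=(0.9806,201.44°,0.6483) → tip=(-0.1854,-0.0728,0.6055)
cmd 2: set κ=1.2380 → (κ,φ,ℓ)=(1.2380,201.44°,0.6483) → tip=(-0.2294,-0.0901,0.5809)
cmd 3: set φ=19.16° → (κ,φ,ℓ)=(1.2380,19.16°,0.6483) → tip=(0.2328,0.0809,0.5809)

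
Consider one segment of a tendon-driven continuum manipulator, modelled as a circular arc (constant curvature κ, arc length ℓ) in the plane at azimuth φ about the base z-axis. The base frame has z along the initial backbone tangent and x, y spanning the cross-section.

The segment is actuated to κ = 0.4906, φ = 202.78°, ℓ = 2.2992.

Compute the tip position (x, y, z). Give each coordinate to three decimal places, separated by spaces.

θ = κ·ℓ = 0.4906 × 2.2992 = 1.12799 rad
ρ = (1 − cos θ)/κ = (1 − 0.42848)/0.4906 = 1.16494
z = sin θ / κ = 0.90355/0.4906 = 1.84173
x = ρ cos φ = 1.16494 × cos(202.78°) = -1.07408
y = ρ sin φ = 1.16494 × sin(202.78°) = -0.45106

-1.074 -0.451 1.842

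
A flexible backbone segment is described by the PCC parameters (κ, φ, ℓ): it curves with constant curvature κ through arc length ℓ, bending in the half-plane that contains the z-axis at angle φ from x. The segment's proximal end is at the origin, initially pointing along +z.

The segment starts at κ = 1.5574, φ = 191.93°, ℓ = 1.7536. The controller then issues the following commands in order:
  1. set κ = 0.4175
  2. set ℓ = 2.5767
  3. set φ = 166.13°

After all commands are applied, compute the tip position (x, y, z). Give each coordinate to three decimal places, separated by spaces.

-1.221 0.301 2.108

initial: κ=1.5574, φ=191.93°, ℓ=1.7536
cmd 1: set κ=0.4175 → (κ,φ,ℓ)=(0.4175,191.93°,1.7536) → tip=(-0.6005,-0.1269,1.6011)
cmd 2: set ℓ=2.5767 → (κ,φ,ℓ)=(0.4175,191.93°,2.5767) → tip=(-1.2302,-0.2599,2.1077)
cmd 3: set φ=166.13° → (κ,φ,ℓ)=(0.4175,166.13°,2.5767) → tip=(-1.2207,0.3014,2.1077)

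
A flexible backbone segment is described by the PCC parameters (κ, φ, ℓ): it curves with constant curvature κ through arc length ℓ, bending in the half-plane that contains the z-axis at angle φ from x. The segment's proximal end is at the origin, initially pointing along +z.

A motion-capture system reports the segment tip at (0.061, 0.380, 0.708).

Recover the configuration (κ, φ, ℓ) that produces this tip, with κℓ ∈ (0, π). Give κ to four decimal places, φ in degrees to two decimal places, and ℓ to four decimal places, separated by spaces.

1.1853 80.88 0.8401

ρ = √(x²+y²) = √(0.061² + 0.380²) = 0.38486
φ = atan2(y, x) mod 360° = atan2(0.380, 0.061) = 80.8803°
|p|² = ρ² + z² = 0.38486² + 0.708² = 0.64938
κ = 2ρ / |p|² = 2×0.38486 / 0.64938 = 1.18532
θ = 2·atan2(ρ, z) = 2·atan2(0.38486, 0.708) = 0.99582 rad
ℓ = θ/κ = 0.99582/1.18532 = 0.84013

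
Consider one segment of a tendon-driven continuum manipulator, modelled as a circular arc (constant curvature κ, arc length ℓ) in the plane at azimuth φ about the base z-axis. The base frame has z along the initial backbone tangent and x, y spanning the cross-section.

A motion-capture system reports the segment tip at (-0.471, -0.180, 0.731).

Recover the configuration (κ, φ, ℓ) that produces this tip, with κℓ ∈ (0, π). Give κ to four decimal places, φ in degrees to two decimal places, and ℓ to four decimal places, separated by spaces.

1.2788 200.92 0.9444

ρ = √(x²+y²) = √(-0.471² + -0.180²) = 0.50422
φ = atan2(y, x) mod 360° = atan2(-0.180, -0.471) = 200.9151°
|p|² = ρ² + z² = 0.50422² + 0.731² = 0.78860
κ = 2ρ / |p|² = 2×0.50422 / 0.78860 = 1.27878
θ = 2·atan2(ρ, z) = 2·atan2(0.50422, 0.731) = 1.20766 rad
ℓ = θ/κ = 1.20766/1.27878 = 0.94438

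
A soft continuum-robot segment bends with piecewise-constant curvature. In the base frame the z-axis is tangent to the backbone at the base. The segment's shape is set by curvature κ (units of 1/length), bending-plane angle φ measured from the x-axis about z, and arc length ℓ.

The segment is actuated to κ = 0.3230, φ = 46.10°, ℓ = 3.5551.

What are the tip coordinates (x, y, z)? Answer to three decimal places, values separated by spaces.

θ = κ·ℓ = 0.3230 × 3.5551 = 1.14830 rad
ρ = (1 − cos θ)/κ = (1 − 0.41004)/0.3230 = 1.82650
z = sin θ / κ = 0.91207/0.3230 = 2.82374
x = ρ cos φ = 1.82650 × cos(46.10°) = 1.26650
y = ρ sin φ = 1.82650 × sin(46.10°) = 1.31609

1.266 1.316 2.824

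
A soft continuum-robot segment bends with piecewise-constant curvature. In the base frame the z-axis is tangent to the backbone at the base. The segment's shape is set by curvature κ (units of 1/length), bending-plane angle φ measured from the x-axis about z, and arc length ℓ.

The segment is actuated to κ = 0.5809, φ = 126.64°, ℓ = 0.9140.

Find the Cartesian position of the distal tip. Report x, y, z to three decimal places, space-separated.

-0.141 0.190 0.872

θ = κ·ℓ = 0.5809 × 0.9140 = 0.53094 rad
ρ = (1 − cos θ)/κ = (1 − 0.86233)/0.5809 = 0.23699
z = sin θ / κ = 0.50635/0.5809 = 0.87166
x = ρ cos φ = 0.23699 × cos(126.64°) = -0.14143
y = ρ sin φ = 0.23699 × sin(126.64°) = 0.19016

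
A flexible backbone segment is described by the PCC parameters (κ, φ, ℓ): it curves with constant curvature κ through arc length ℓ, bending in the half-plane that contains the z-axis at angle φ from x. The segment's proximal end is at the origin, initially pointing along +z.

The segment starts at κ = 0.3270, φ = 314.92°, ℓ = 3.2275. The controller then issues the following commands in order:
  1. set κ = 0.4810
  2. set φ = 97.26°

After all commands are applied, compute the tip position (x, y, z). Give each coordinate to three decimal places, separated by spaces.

initial: κ=0.3270, φ=314.92°, ℓ=3.2275
cmd 1: set κ=0.4810 → (κ,φ,ℓ)=(0.4810,314.92°,3.2275) → tip=(1.4411,-1.4451,2.0787)
cmd 2: set φ=97.26° → (κ,φ,ℓ)=(0.4810,97.26°,3.2275) → tip=(-0.2579,2.0245,2.0787)

-0.258 2.024 2.079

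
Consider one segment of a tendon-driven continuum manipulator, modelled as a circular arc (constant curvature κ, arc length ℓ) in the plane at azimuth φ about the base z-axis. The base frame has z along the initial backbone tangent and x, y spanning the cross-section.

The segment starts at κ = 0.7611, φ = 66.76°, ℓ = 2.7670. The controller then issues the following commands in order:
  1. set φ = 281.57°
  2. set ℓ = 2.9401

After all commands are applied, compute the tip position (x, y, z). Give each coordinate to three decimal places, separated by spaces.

0.427 -2.083 1.032

initial: κ=0.7611, φ=66.76°, ℓ=2.7670
cmd 1: set φ=281.57° → (κ,φ,ℓ)=(0.7611,281.57°,2.7670) → tip=(0.3979,-1.9436,1.1302)
cmd 2: set ℓ=2.9401 → (κ,φ,ℓ)=(0.7611,281.57°,2.9401) → tip=(0.4265,-2.0834,1.0324)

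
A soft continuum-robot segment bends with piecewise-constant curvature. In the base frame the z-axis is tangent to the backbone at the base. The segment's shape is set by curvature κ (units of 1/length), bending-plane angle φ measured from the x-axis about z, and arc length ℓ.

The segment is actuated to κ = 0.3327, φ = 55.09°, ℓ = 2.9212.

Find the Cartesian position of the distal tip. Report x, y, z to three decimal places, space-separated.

θ = κ·ℓ = 0.3327 × 2.9212 = 0.97188 rad
ρ = (1 − cos θ)/κ = (1 − 0.56375)/0.3327 = 1.31126
z = sin θ / κ = 0.82595/0.3327 = 2.48256
x = ρ cos φ = 1.31126 × cos(55.09°) = 0.75042
y = ρ sin φ = 1.31126 × sin(55.09°) = 1.07530

0.750 1.075 2.483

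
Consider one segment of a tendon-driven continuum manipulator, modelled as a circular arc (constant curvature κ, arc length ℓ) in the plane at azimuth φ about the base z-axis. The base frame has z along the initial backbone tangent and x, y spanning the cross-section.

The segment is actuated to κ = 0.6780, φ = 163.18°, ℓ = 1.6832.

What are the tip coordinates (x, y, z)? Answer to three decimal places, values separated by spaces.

-0.824 0.249 1.341

θ = κ·ℓ = 0.6780 × 1.6832 = 1.14121 rad
ρ = (1 − cos θ)/κ = (1 − 0.41650)/0.6780 = 0.86063
z = sin θ / κ = 0.90914/0.6780 = 1.34091
x = ρ cos φ = 0.86063 × cos(163.18°) = -0.82381
y = ρ sin φ = 0.86063 × sin(163.18°) = 0.24904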